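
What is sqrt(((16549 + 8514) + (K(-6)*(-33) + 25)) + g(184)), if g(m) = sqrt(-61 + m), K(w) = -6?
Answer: sqrt(25286 + sqrt(123)) ≈ 159.05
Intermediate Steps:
sqrt(((16549 + 8514) + (K(-6)*(-33) + 25)) + g(184)) = sqrt(((16549 + 8514) + (-6*(-33) + 25)) + sqrt(-61 + 184)) = sqrt((25063 + (198 + 25)) + sqrt(123)) = sqrt((25063 + 223) + sqrt(123)) = sqrt(25286 + sqrt(123))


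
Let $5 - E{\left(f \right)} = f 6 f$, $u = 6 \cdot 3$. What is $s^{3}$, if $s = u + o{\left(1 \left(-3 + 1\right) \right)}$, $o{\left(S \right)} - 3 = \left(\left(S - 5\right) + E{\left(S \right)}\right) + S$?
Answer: $-343$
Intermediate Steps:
$u = 18$
$E{\left(f \right)} = 5 - 6 f^{2}$ ($E{\left(f \right)} = 5 - f 6 f = 5 - 6 f f = 5 - 6 f^{2}$)
$o{\left(S \right)} = 3 - 6 S^{2} + 2 S$ ($o{\left(S \right)} = 3 + \left(\left(\left(S - 5\right) - \left(-5 + 6 S^{2}\right)\right) + S\right) = 3 + \left(\left(\left(-5 + S\right) - \left(-5 + 6 S^{2}\right)\right) + S\right) = 3 - \left(- 2 S + 6 S^{2}\right) = 3 - 6 S^{2} + 2 S$)
$s = -7$ ($s = 18 + \left(3 - 6 \left(1 \left(-3 + 1\right)\right)^{2} + 2 \cdot 1 \left(-3 + 1\right)\right) = 18 + \left(3 - 6 \left(1 \left(-2\right)\right)^{2} + 2 \cdot 1 \left(-2\right)\right) = 18 + \left(3 - 6 \left(-2\right)^{2} + 2 \left(-2\right)\right) = 18 - 25 = -7$)
$s^{3} = \left(-7\right)^{3} = -343$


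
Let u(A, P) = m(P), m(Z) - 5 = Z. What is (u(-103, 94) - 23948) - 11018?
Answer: -34867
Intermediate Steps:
m(Z) = 5 + Z
u(A, P) = 5 + P
(u(-103, 94) - 23948) - 11018 = ((5 + 94) - 23948) - 11018 = (99 - 23948) - 11018 = -23849 - 11018 = -34867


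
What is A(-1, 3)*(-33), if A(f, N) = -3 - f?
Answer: 66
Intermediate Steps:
A(-1, 3)*(-33) = (-3 - 1*(-1))*(-33) = (-3 + 1)*(-33) = -2*(-33) = 66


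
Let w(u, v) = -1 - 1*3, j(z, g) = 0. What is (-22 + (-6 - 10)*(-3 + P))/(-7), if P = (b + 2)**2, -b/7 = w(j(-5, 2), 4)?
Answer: 14374/7 ≈ 2053.4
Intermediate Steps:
w(u, v) = -4 (w(u, v) = -1 - 3 = -4)
b = 28 (b = -7*(-4) = 28)
P = 900 (P = (28 + 2)**2 = 30**2 = 900)
(-22 + (-6 - 10)*(-3 + P))/(-7) = (-22 + (-6 - 10)*(-3 + 900))/(-7) = -(-22 - 16*897)/7 = -(-22 - 14352)/7 = -1/7*(-14374) = 14374/7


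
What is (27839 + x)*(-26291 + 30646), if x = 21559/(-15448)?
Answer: 1872803788115/15448 ≈ 1.2123e+8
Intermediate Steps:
x = -21559/15448 (x = 21559*(-1/15448) = -21559/15448 ≈ -1.3956)
(27839 + x)*(-26291 + 30646) = (27839 - 21559/15448)*(-26291 + 30646) = (430035313/15448)*4355 = 1872803788115/15448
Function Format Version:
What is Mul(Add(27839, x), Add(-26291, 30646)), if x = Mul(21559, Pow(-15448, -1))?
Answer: Rational(1872803788115, 15448) ≈ 1.2123e+8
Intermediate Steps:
x = Rational(-21559, 15448) (x = Mul(21559, Rational(-1, 15448)) = Rational(-21559, 15448) ≈ -1.3956)
Mul(Add(27839, x), Add(-26291, 30646)) = Mul(Add(27839, Rational(-21559, 15448)), Add(-26291, 30646)) = Mul(Rational(430035313, 15448), 4355) = Rational(1872803788115, 15448)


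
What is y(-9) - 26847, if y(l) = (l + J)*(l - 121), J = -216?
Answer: 2403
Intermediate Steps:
y(l) = (-216 + l)*(-121 + l) (y(l) = (l - 216)*(l - 121) = (-216 + l)*(-121 + l))
y(-9) - 26847 = (26136 + (-9)² - 337*(-9)) - 26847 = (26136 + 81 + 3033) - 26847 = 29250 - 26847 = 2403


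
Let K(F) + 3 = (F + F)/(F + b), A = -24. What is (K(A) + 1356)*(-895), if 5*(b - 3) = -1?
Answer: -64286955/53 ≈ -1.2130e+6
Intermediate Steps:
b = 14/5 (b = 3 + (⅕)*(-1) = 3 - ⅕ = 14/5 ≈ 2.8000)
K(F) = -3 + 2*F/(14/5 + F) (K(F) = -3 + (F + F)/(F + 14/5) = -3 + (2*F)/(14/5 + F) = -3 + 2*F/(14/5 + F))
(K(A) + 1356)*(-895) = ((-42 - 5*(-24))/(14 + 5*(-24)) + 1356)*(-895) = ((-42 + 120)/(14 - 120) + 1356)*(-895) = (78/(-106) + 1356)*(-895) = (-1/106*78 + 1356)*(-895) = (-39/53 + 1356)*(-895) = (71829/53)*(-895) = -64286955/53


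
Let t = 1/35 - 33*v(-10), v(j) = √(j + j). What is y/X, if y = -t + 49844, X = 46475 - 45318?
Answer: 1744539/40495 + 66*I*√5/1157 ≈ 43.08 + 0.12755*I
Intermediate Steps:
v(j) = √2*√j (v(j) = √(2*j) = √2*√j)
X = 1157
t = 1/35 - 66*I*√5 (t = 1/35 - 33*√2*√(-10) = 1/35 - 33*√2*I*√10 = 1/35 - 66*I*√5 ≈ 0.028571 - 147.58*I)
y = 1744539/35 + 66*I*√5 (y = -(1/35 - 66*I*√5) + 49844 = (-1/35 + 66*I*√5) + 49844 = 1744539/35 + 66*I*√5 ≈ 49844.0 + 147.58*I)
y/X = (1744539/35 + 66*I*√5)/1157 = (1744539/35 + 66*I*√5)*(1/1157) = 1744539/40495 + 66*I*√5/1157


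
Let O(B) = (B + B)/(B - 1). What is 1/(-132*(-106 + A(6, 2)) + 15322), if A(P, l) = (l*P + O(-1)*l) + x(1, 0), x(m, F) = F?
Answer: 1/27466 ≈ 3.6409e-5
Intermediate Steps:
O(B) = 2*B/(-1 + B) (O(B) = (2*B)/(-1 + B) = 2*B/(-1 + B))
A(P, l) = l + P*l (A(P, l) = (l*P + (2*(-1)/(-1 - 1))*l) + 0 = (P*l + (2*(-1)/(-2))*l) + 0 = (P*l + (2*(-1)*(-½))*l) + 0 = (P*l + 1*l) + 0 = (P*l + l) + 0 = (l + P*l) + 0 = l + P*l)
1/(-132*(-106 + A(6, 2)) + 15322) = 1/(-132*(-106 + 2*(1 + 6)) + 15322) = 1/(-132*(-106 + 2*7) + 15322) = 1/(-132*(-106 + 14) + 15322) = 1/(-132*(-92) + 15322) = 1/(12144 + 15322) = 1/27466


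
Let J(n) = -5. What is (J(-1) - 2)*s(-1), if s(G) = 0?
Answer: 0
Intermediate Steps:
(J(-1) - 2)*s(-1) = (-5 - 2)*0 = -7*0 = 0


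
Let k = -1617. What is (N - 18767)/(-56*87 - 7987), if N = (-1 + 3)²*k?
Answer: 3605/1837 ≈ 1.9624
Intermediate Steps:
N = -6468 (N = (-1 + 3)²*(-1617) = 2²*(-1617) = 4*(-1617) = -6468)
(N - 18767)/(-56*87 - 7987) = (-6468 - 18767)/(-56*87 - 7987) = -25235/(-4872 - 7987) = -25235/(-12859) = -25235*(-1/12859) = 3605/1837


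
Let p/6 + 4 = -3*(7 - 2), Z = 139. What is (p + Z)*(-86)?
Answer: -2150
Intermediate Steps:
p = -114 (p = -24 + 6*(-3*(7 - 2)) = -24 + 6*(-3*5) = -24 + 6*(-15) = -24 - 90 = -114)
(p + Z)*(-86) = (-114 + 139)*(-86) = 25*(-86) = -2150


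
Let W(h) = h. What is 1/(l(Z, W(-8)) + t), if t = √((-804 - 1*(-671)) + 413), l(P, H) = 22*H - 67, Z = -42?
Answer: -243/58769 - 2*√70/58769 ≈ -0.0044196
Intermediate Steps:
l(P, H) = -67 + 22*H
t = 2*√70 (t = √((-804 + 671) + 413) = √(-133 + 413) = √280 = 2*√70 ≈ 16.733)
1/(l(Z, W(-8)) + t) = 1/((-67 + 22*(-8)) + 2*√70) = 1/((-67 - 176) + 2*√70) = 1/(-243 + 2*√70)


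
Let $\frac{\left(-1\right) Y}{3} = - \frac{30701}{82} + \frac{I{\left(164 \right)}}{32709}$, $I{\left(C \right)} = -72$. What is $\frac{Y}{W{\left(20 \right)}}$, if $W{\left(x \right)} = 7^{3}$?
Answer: $\frac{1004204913}{306657778} \approx 3.2747$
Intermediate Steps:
$W{\left(x \right)} = 343$
$Y = \frac{1004204913}{894046}$ ($Y = - 3 \left(- \frac{30701}{82} - \frac{72}{32709}\right) = - 3 \left(\left(-30701\right) \frac{1}{82} - \frac{24}{10903}\right) = - 3 \left(- \frac{30701}{82} - \frac{24}{10903}\right) = \left(-3\right) \left(- \frac{334734971}{894046}\right) = \frac{1004204913}{894046} \approx 1123.2$)
$\frac{Y}{W{\left(20 \right)}} = \frac{1004204913}{894046 \cdot 343} = \frac{1004204913}{894046} \cdot \frac{1}{343} = \frac{1004204913}{306657778}$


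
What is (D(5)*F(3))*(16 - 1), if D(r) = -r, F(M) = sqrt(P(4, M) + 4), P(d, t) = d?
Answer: -150*sqrt(2) ≈ -212.13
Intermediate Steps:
F(M) = 2*sqrt(2) (F(M) = sqrt(4 + 4) = sqrt(8) = 2*sqrt(2))
(D(5)*F(3))*(16 - 1) = ((-1*5)*(2*sqrt(2)))*(16 - 1) = -10*sqrt(2)*15 = -150*sqrt(2)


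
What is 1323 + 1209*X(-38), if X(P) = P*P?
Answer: 1747119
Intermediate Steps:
X(P) = P²
1323 + 1209*X(-38) = 1323 + 1209*(-38)² = 1323 + 1209*1444 = 1323 + 1745796 = 1747119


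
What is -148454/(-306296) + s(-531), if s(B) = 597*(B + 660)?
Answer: 11794461151/153148 ≈ 77014.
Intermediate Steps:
s(B) = 394020 + 597*B (s(B) = 597*(660 + B) = 394020 + 597*B)
-148454/(-306296) + s(-531) = -148454/(-306296) + (394020 + 597*(-531)) = -148454*(-1/306296) + (394020 - 317007) = 74227/153148 + 77013 = 11794461151/153148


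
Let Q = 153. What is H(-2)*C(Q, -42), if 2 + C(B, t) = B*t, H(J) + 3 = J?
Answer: 32140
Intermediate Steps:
H(J) = -3 + J
C(B, t) = -2 + B*t
H(-2)*C(Q, -42) = (-3 - 2)*(-2 + 153*(-42)) = -5*(-2 - 6426) = -5*(-6428) = 32140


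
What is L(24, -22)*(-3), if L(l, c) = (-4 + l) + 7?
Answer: -81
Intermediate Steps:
L(l, c) = 3 + l
L(24, -22)*(-3) = (3 + 24)*(-3) = 27*(-3) = -81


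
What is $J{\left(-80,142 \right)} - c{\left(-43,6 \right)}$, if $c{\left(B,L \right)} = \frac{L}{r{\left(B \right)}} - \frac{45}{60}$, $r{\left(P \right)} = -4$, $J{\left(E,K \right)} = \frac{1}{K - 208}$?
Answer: $\frac{295}{132} \approx 2.2348$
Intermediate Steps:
$J{\left(E,K \right)} = \frac{1}{-208 + K}$
$c{\left(B,L \right)} = - \frac{3}{4} - \frac{L}{4}$ ($c{\left(B,L \right)} = \frac{L}{-4} - \frac{45}{60} = L \left(- \frac{1}{4}\right) - \frac{3}{4} = - \frac{L}{4} - \frac{3}{4} = - \frac{3}{4} - \frac{L}{4}$)
$J{\left(-80,142 \right)} - c{\left(-43,6 \right)} = \frac{1}{-208 + 142} - \left(- \frac{3}{4} - \frac{3}{2}\right) = \frac{1}{-66} - \left(- \frac{3}{4} - \frac{3}{2}\right) = - \frac{1}{66} - - \frac{9}{4} = - \frac{1}{66} + \frac{9}{4} = \frac{295}{132}$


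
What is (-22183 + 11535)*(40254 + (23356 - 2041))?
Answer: -655586712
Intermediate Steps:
(-22183 + 11535)*(40254 + (23356 - 2041)) = -10648*(40254 + 21315) = -10648*61569 = -655586712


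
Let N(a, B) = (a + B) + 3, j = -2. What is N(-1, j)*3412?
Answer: 0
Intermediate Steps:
N(a, B) = 3 + B + a (N(a, B) = (B + a) + 3 = 3 + B + a)
N(-1, j)*3412 = (3 - 2 - 1)*3412 = 0*3412 = 0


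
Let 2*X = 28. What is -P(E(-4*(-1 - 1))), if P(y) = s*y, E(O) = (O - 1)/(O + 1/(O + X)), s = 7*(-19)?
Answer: 20482/177 ≈ 115.72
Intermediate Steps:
X = 14 (X = (½)*28 = 14)
s = -133
E(O) = (-1 + O)/(O + 1/(14 + O)) (E(O) = (O - 1)/(O + 1/(O + 14)) = (-1 + O)/(O + 1/(14 + O)))
P(y) = -133*y
-P(E(-4*(-1 - 1))) = -(-133)*(-14 + (-4*(-1 - 1))² + 13*(-4*(-1 - 1)))/(1 + (-4*(-1 - 1))² + 14*(-4*(-1 - 1))) = -(-133)*(-14 + (-4*(-2))² + 13*(-4*(-2)))/(1 + (-4*(-2))² + 14*(-4*(-2))) = -(-133)*(-14 + 8² + 13*8)/(1 + 8² + 14*8) = -(-133)*(-14 + 64 + 104)/(1 + 64 + 112) = -(-133)*154/177 = -1*(-20482/177) = 20482/177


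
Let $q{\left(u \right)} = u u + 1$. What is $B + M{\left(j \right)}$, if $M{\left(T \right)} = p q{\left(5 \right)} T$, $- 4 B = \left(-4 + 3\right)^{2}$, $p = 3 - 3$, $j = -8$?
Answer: $- \frac{1}{4} \approx -0.25$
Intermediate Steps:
$p = 0$
$q{\left(u \right)} = 1 + u^{2}$ ($q{\left(u \right)} = u^{2} + 1 = 1 + u^{2}$)
$B = - \frac{1}{4}$ ($B = - \frac{\left(-4 + 3\right)^{2}}{4} = - \frac{\left(-1\right)^{2}}{4} = \left(- \frac{1}{4}\right) 1 = - \frac{1}{4} \approx -0.25$)
$M{\left(T \right)} = 0$ ($M{\left(T \right)} = 0 \left(1 + 5^{2}\right) T = 0 \left(1 + 25\right) T = 0 \cdot 26 T = 0 T = 0$)
$B + M{\left(j \right)} = - \frac{1}{4} + 0 = - \frac{1}{4}$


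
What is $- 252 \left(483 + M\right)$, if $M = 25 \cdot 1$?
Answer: $-128016$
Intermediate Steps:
$M = 25$
$- 252 \left(483 + M\right) = - 252 \left(483 + 25\right) = \left(-252\right) 508 = -128016$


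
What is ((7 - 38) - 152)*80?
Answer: -14640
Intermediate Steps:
((7 - 38) - 152)*80 = (-31 - 152)*80 = -183*80 = -14640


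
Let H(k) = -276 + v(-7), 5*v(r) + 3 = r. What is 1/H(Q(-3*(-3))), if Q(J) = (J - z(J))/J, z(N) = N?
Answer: -1/278 ≈ -0.0035971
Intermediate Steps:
v(r) = -3/5 + r/5
Q(J) = 0 (Q(J) = (J - J)/J = 0/J = 0)
H(k) = -278 (H(k) = -276 + (-3/5 + (1/5)*(-7)) = -276 + (-3/5 - 7/5) = -276 - 2 = -278)
1/H(Q(-3*(-3))) = 1/(-278) = -1/278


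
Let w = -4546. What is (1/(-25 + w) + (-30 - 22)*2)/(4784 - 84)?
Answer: -95077/4296740 ≈ -0.022128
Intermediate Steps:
(1/(-25 + w) + (-30 - 22)*2)/(4784 - 84) = (1/(-25 - 4546) + (-30 - 22)*2)/(4784 - 84) = (1/(-4571) - 52*2)/4700 = (-1/4571 - 104)*(1/4700) = -475385/4571*1/4700 = -95077/4296740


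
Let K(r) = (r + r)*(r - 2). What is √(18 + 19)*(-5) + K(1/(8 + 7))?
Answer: -58/225 - 5*√37 ≈ -30.672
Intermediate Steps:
K(r) = 2*r*(-2 + r) (K(r) = (2*r)*(-2 + r) = 2*r*(-2 + r))
√(18 + 19)*(-5) + K(1/(8 + 7)) = √(18 + 19)*(-5) + 2*(-2 + 1/(8 + 7))/(8 + 7) = √37*(-5) + 2*(-2 + 1/15)/15 = -5*√37 + 2*(1/15)*(-2 + 1/15) = -5*√37 + 2*(1/15)*(-29/15) = -5*√37 - 58/225 = -58/225 - 5*√37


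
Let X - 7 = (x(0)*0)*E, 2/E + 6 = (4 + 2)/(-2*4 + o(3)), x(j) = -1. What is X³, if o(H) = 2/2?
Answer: 343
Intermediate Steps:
o(H) = 1 (o(H) = 2*(½) = 1)
E = -7/24 (E = 2/(-6 + (4 + 2)/(-2*4 + 1)) = 2/(-6 + 6/(-8 + 1)) = 2/(-6 + 6/(-7)) = 2/(-6 + 6*(-⅐)) = 2/(-6 - 6/7) = 2/(-48/7) = 2*(-7/48) = -7/24 ≈ -0.29167)
X = 7 (X = 7 - 1*0*(-7/24) = 7 + 0*(-7/24) = 7 + 0 = 7)
X³ = 7³ = 343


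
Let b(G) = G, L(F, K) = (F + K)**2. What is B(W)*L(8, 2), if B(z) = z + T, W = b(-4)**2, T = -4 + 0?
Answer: 1200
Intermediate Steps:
T = -4
W = 16 (W = (-4)**2 = 16)
B(z) = -4 + z (B(z) = z - 4 = -4 + z)
B(W)*L(8, 2) = (-4 + 16)*(8 + 2)**2 = 12*10**2 = 12*100 = 1200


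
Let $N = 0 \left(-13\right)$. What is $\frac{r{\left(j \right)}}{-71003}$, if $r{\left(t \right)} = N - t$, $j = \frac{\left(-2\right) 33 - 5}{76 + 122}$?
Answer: $- \frac{71}{14058594} \approx -5.0503 \cdot 10^{-6}$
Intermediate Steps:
$j = - \frac{71}{198}$ ($j = \frac{-66 - 5}{198} = \left(-71\right) \frac{1}{198} = - \frac{71}{198} \approx -0.35859$)
$N = 0$
$r{\left(t \right)} = - t$ ($r{\left(t \right)} = 0 - t = - t$)
$\frac{r{\left(j \right)}}{-71003} = \frac{\left(-1\right) \left(- \frac{71}{198}\right)}{-71003} = \frac{71}{198} \left(- \frac{1}{71003}\right) = - \frac{71}{14058594}$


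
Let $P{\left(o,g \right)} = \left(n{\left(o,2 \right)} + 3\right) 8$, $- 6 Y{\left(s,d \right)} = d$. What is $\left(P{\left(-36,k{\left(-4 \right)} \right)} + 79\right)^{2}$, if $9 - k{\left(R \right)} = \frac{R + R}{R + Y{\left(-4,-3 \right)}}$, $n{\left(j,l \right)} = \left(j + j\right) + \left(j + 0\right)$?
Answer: $579121$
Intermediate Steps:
$Y{\left(s,d \right)} = - \frac{d}{6}$
$n{\left(j,l \right)} = 3 j$ ($n{\left(j,l \right)} = 2 j + j = 3 j$)
$k{\left(R \right)} = 9 - \frac{2 R}{\frac{1}{2} + R}$ ($k{\left(R \right)} = 9 - \frac{R + R}{R - - \frac{1}{2}} = 9 - \frac{2 R}{R + \frac{1}{2}} = 9 - \frac{2 R}{\frac{1}{2} + R}$)
$P{\left(o,g \right)} = 24 + 24 o$ ($P{\left(o,g \right)} = \left(3 o + 3\right) 8 = \left(3 + 3 o\right) 8 = 24 + 24 o$)
$\left(P{\left(-36,k{\left(-4 \right)} \right)} + 79\right)^{2} = \left(\left(24 + 24 \left(-36\right)\right) + 79\right)^{2} = \left(\left(24 - 864\right) + 79\right)^{2} = \left(-840 + 79\right)^{2} = \left(-761\right)^{2} = 579121$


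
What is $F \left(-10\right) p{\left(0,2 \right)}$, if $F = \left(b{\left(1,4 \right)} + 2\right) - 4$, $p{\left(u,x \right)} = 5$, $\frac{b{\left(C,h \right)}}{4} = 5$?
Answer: $-900$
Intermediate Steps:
$b{\left(C,h \right)} = 20$ ($b{\left(C,h \right)} = 4 \cdot 5 = 20$)
$F = 18$ ($F = \left(20 + 2\right) - 4 = 22 - 4 = 18$)
$F \left(-10\right) p{\left(0,2 \right)} = 18 \left(-10\right) 5 = \left(-180\right) 5 = -900$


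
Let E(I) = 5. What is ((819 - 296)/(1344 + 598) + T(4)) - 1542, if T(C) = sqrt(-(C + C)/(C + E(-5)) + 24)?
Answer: -2994041/1942 + 4*sqrt(13)/3 ≈ -1536.9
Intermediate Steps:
T(C) = sqrt(24 - 2*C/(5 + C)) (T(C) = sqrt(-(C + C)/(C + 5) + 24) = sqrt(-2*C/(5 + C) + 24) = sqrt(24 - 2*C/(5 + C)))
((819 - 296)/(1344 + 598) + T(4)) - 1542 = ((819 - 296)/(1344 + 598) + sqrt(2)*sqrt((60 + 11*4)/(5 + 4))) - 1542 = (523/1942 + sqrt(2)*sqrt((60 + 44)/9)) - 1542 = (523*(1/1942) + sqrt(2)*sqrt((1/9)*104)) - 1542 = (523/1942 + sqrt(2)*sqrt(104/9)) - 1542 = (523/1942 + sqrt(2)*(2*sqrt(26)/3)) - 1542 = (523/1942 + 4*sqrt(13)/3) - 1542 = -2994041/1942 + 4*sqrt(13)/3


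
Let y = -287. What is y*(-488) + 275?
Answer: 140331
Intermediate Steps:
y*(-488) + 275 = -287*(-488) + 275 = 140056 + 275 = 140331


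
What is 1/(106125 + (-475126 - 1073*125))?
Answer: -1/503126 ≈ -1.9876e-6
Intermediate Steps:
1/(106125 + (-475126 - 1073*125)) = 1/(106125 + (-475126 - 1*134125)) = 1/(106125 + (-475126 - 134125)) = 1/(106125 - 609251) = 1/(-503126) = -1/503126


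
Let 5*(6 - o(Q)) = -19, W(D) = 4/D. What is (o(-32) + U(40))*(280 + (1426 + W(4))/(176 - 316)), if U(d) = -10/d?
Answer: 7214643/2800 ≈ 2576.7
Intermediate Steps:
o(Q) = 49/5 (o(Q) = 6 - ⅕*(-19) = 6 + 19/5 = 49/5)
(o(-32) + U(40))*(280 + (1426 + W(4))/(176 - 316)) = (49/5 - 10/40)*(280 + (1426 + 4/4)/(176 - 316)) = (49/5 - 10*1/40)*(280 + (1426 + 4*(¼))/(-140)) = (49/5 - ¼)*(280 + (1426 + 1)*(-1/140)) = 191*(280 + 1427*(-1/140))/20 = 191*(280 - 1427/140)/20 = (191/20)*(37773/140) = 7214643/2800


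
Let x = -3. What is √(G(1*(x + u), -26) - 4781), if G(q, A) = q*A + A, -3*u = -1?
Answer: I*√42639/3 ≈ 68.831*I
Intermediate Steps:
u = ⅓ (u = -⅓*(-1) = ⅓ ≈ 0.33333)
G(q, A) = A + A*q (G(q, A) = A*q + A = A + A*q)
√(G(1*(x + u), -26) - 4781) = √(-26*(1 + 1*(-3 + ⅓)) - 4781) = √(-26*(1 + 1*(-8/3)) - 4781) = √(-26*(1 - 8/3) - 4781) = √(-26*(-5/3) - 4781) = √(130/3 - 4781) = √(-14213/3) = I*√42639/3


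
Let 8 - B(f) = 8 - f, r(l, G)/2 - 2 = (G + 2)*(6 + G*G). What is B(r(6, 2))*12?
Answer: 1008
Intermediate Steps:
r(l, G) = 4 + 2*(2 + G)*(6 + G**2) (r(l, G) = 4 + 2*((G + 2)*(6 + G*G)) = 4 + 2*((2 + G)*(6 + G**2)) = 4 + 2*(2 + G)*(6 + G**2))
B(f) = f (B(f) = 8 - (8 - f) = 8 + (-8 + f) = f)
B(r(6, 2))*12 = (28 + 2*2**3 + 4*2**2 + 12*2)*12 = (28 + 2*8 + 4*4 + 24)*12 = (28 + 16 + 16 + 24)*12 = 84*12 = 1008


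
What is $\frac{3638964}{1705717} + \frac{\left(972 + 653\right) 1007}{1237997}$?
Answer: $\frac{7296219170983}{2111672528849} \approx 3.4552$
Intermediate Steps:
$\frac{3638964}{1705717} + \frac{\left(972 + 653\right) 1007}{1237997} = 3638964 \cdot \frac{1}{1705717} + 1625 \cdot 1007 \cdot \frac{1}{1237997} = \frac{3638964}{1705717} + 1636375 \cdot \frac{1}{1237997} = \frac{3638964}{1705717} + \frac{1636375}{1237997} = \frac{7296219170983}{2111672528849}$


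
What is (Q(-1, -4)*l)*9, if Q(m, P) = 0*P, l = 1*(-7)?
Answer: 0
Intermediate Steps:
l = -7
Q(m, P) = 0
(Q(-1, -4)*l)*9 = (0*(-7))*9 = 0*9 = 0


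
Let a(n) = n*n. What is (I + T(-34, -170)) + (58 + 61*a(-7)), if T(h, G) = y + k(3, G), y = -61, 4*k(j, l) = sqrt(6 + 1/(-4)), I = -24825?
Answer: -21839 + sqrt(23)/8 ≈ -21838.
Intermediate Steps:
a(n) = n**2
k(j, l) = sqrt(23)/8 (k(j, l) = sqrt(6 + 1/(-4))/4 = sqrt(6 - 1/4)/4 = sqrt(23/4)/4 = (sqrt(23)/2)/4 = sqrt(23)/8)
T(h, G) = -61 + sqrt(23)/8
(I + T(-34, -170)) + (58 + 61*a(-7)) = (-24825 + (-61 + sqrt(23)/8)) + (58 + 61*(-7)**2) = (-24886 + sqrt(23)/8) + (58 + 61*49) = (-24886 + sqrt(23)/8) + (58 + 2989) = (-24886 + sqrt(23)/8) + 3047 = -21839 + sqrt(23)/8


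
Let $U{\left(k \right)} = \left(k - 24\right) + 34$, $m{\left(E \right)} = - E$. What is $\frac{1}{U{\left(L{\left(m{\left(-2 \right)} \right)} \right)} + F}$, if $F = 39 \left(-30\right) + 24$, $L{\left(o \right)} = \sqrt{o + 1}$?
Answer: $- \frac{1136}{1290493} - \frac{\sqrt{3}}{1290493} \approx -0.00088163$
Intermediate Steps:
$L{\left(o \right)} = \sqrt{1 + o}$
$F = -1146$ ($F = -1170 + 24 = -1146$)
$U{\left(k \right)} = 10 + k$ ($U{\left(k \right)} = \left(-24 + k\right) + 34 = 10 + k$)
$\frac{1}{U{\left(L{\left(m{\left(-2 \right)} \right)} \right)} + F} = \frac{1}{\left(10 + \sqrt{1 - -2}\right) - 1146} = \frac{1}{\left(10 + \sqrt{1 + 2}\right) - 1146} = \frac{1}{\left(10 + \sqrt{3}\right) - 1146} = \frac{1}{-1136 + \sqrt{3}}$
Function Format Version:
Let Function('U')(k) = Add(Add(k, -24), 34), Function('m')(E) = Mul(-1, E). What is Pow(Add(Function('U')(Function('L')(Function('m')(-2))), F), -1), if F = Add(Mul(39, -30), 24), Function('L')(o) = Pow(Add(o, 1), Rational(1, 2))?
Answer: Add(Rational(-1136, 1290493), Mul(Rational(-1, 1290493), Pow(3, Rational(1, 2)))) ≈ -0.00088163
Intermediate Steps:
Function('L')(o) = Pow(Add(1, o), Rational(1, 2))
F = -1146 (F = Add(-1170, 24) = -1146)
Function('U')(k) = Add(10, k) (Function('U')(k) = Add(Add(-24, k), 34) = Add(10, k))
Pow(Add(Function('U')(Function('L')(Function('m')(-2))), F), -1) = Pow(Add(Add(10, Pow(Add(1, Mul(-1, -2)), Rational(1, 2))), -1146), -1) = Pow(Add(Add(10, Pow(Add(1, 2), Rational(1, 2))), -1146), -1) = Pow(Add(Add(10, Pow(3, Rational(1, 2))), -1146), -1) = Pow(Add(-1136, Pow(3, Rational(1, 2))), -1)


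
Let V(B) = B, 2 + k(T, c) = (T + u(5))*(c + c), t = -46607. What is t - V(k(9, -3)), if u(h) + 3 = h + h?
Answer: -46509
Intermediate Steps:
u(h) = -3 + 2*h (u(h) = -3 + (h + h) = -3 + 2*h)
k(T, c) = -2 + 2*c*(7 + T) (k(T, c) = -2 + (T + (-3 + 2*5))*(c + c) = -2 + (T + (-3 + 10))*(2*c) = -2 + (T + 7)*(2*c) = -2 + (7 + T)*(2*c) = -2 + 2*c*(7 + T))
t - V(k(9, -3)) = -46607 - (-2 + 14*(-3) + 2*9*(-3)) = -46607 - (-2 - 42 - 54) = -46607 - 1*(-98) = -46607 + 98 = -46509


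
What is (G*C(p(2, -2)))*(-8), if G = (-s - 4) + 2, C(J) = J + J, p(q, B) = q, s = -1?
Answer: 32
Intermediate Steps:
C(J) = 2*J
G = -1 (G = (-1*(-1) - 4) + 2 = (1 - 4) + 2 = -3 + 2 = -1)
(G*C(p(2, -2)))*(-8) = -2*2*(-8) = -1*4*(-8) = -4*(-8) = 32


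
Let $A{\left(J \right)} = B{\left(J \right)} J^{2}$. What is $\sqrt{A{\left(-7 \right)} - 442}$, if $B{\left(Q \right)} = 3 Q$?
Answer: $i \sqrt{1471} \approx 38.354 i$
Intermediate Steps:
$A{\left(J \right)} = 3 J^{3}$ ($A{\left(J \right)} = 3 J J^{2} = 3 J^{3}$)
$\sqrt{A{\left(-7 \right)} - 442} = \sqrt{3 \left(-7\right)^{3} - 442} = \sqrt{3 \left(-343\right) - 442} = \sqrt{-1029 - 442} = \sqrt{-1471} = i \sqrt{1471}$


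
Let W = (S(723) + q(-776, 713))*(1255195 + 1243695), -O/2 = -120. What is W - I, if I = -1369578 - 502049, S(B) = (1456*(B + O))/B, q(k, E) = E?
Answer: 1597764040117/241 ≈ 6.6297e+9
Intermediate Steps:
O = 240 (O = -2*(-120) = 240)
S(B) = (349440 + 1456*B)/B (S(B) = (1456*(B + 240))/B = (1456*(240 + B))/B = (349440 + 1456*B)/B)
W = 1597312978010/241 (W = ((1456 + 349440/723) + 713)*(1255195 + 1243695) = ((1456 + 349440*(1/723)) + 713)*2498890 = ((1456 + 116480/241) + 713)*2498890 = (467376/241 + 713)*2498890 = (639209/241)*2498890 = 1597312978010/241 ≈ 6.6279e+9)
I = -1871627
W - I = 1597312978010/241 - 1*(-1871627) = 1597312978010/241 + 1871627 = 1597764040117/241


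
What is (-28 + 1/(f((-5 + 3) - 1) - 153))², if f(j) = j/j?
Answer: 18122049/23104 ≈ 784.37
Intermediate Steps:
f(j) = 1
(-28 + 1/(f((-5 + 3) - 1) - 153))² = (-28 + 1/(1 - 153))² = (-28 + 1/(-152))² = (-28 - 1/152)² = (-4257/152)² = 18122049/23104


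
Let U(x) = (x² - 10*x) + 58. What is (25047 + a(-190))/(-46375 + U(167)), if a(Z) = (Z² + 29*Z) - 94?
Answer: -55543/20098 ≈ -2.7636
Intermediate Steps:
U(x) = 58 + x² - 10*x
a(Z) = -94 + Z² + 29*Z
(25047 + a(-190))/(-46375 + U(167)) = (25047 + (-94 + (-190)² + 29*(-190)))/(-46375 + (58 + 167² - 10*167)) = (25047 + (-94 + 36100 - 5510))/(-46375 + (58 + 27889 - 1670)) = (25047 + 30496)/(-46375 + 26277) = 55543/(-20098) = 55543*(-1/20098) = -55543/20098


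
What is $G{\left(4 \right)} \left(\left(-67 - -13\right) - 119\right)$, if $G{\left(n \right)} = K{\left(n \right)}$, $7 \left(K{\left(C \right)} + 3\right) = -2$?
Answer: $\frac{3979}{7} \approx 568.43$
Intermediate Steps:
$K{\left(C \right)} = - \frac{23}{7}$ ($K{\left(C \right)} = -3 + \frac{1}{7} \left(-2\right) = -3 - \frac{2}{7} = - \frac{23}{7}$)
$G{\left(n \right)} = - \frac{23}{7}$
$G{\left(4 \right)} \left(\left(-67 - -13\right) - 119\right) = - \frac{23 \left(\left(-67 - -13\right) - 119\right)}{7} = - \frac{23 \left(\left(-67 + 13\right) - 119\right)}{7} = - \frac{23 \left(-54 - 119\right)}{7} = \left(- \frac{23}{7}\right) \left(-173\right) = \frac{3979}{7}$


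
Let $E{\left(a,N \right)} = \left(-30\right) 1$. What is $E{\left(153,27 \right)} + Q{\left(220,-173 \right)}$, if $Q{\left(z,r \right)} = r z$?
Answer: $-38090$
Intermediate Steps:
$E{\left(a,N \right)} = -30$
$E{\left(153,27 \right)} + Q{\left(220,-173 \right)} = -30 - 38060 = -38090$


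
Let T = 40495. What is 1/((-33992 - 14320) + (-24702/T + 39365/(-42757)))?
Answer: -133188055/6434785180013 ≈ -2.0698e-5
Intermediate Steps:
1/((-33992 - 14320) + (-24702/T + 39365/(-42757))) = 1/((-33992 - 14320) + (-24702/40495 + 39365/(-42757))) = 1/(-48312 + (-24702*1/40495 + 39365*(-1/42757))) = 1/(-48312 + (-24702/40495 - 39365/42757)) = 1/(-48312 - 203866853/133188055) = 1/(-6434785180013/133188055) = -133188055/6434785180013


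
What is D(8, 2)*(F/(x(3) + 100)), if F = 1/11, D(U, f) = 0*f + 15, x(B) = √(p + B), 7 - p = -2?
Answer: 375/27467 - 15*√3/54934 ≈ 0.013180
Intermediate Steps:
p = 9 (p = 7 - 1*(-2) = 7 + 2 = 9)
x(B) = √(9 + B)
D(U, f) = 15 (D(U, f) = 0 + 15 = 15)
F = 1/11 ≈ 0.090909
D(8, 2)*(F/(x(3) + 100)) = 15*(1/(11*(√(9 + 3) + 100))) = 15*(1/(11*(√12 + 100))) = 15*(1/(11*(2*√3 + 100))) = 15*(1/(11*(100 + 2*√3))) = 15/(11*(100 + 2*√3))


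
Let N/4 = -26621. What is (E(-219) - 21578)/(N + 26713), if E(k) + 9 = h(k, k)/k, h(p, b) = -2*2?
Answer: 4727549/17469849 ≈ 0.27061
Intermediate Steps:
N = -106484 (N = 4*(-26621) = -106484)
h(p, b) = -4
E(k) = -9 - 4/k
(E(-219) - 21578)/(N + 26713) = ((-9 - 4/(-219)) - 21578)/(-106484 + 26713) = ((-9 - 4*(-1/219)) - 21578)/(-79771) = ((-9 + 4/219) - 21578)*(-1/79771) = (-1967/219 - 21578)*(-1/79771) = -4727549/219*(-1/79771) = 4727549/17469849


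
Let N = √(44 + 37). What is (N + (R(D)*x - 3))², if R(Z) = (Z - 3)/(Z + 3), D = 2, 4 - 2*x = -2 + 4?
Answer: 841/25 ≈ 33.640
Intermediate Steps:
x = 1 (x = 2 - (-2 + 4)/2 = 2 - ½*2 = 2 - 1 = 1)
R(Z) = (-3 + Z)/(3 + Z)
N = 9 (N = √81 = 9)
(N + (R(D)*x - 3))² = (9 + (((-3 + 2)/(3 + 2))*1 - 3))² = (9 + ((-1/5)*1 - 3))² = (9 + (((⅕)*(-1))*1 - 3))² = (9 + (-⅕*1 - 3))² = (9 + (-⅕ - 3))² = (9 - 16/5)² = (29/5)² = 841/25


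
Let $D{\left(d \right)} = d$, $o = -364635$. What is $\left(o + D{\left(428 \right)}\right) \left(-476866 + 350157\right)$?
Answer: $46148304763$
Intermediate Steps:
$\left(o + D{\left(428 \right)}\right) \left(-476866 + 350157\right) = \left(-364635 + 428\right) \left(-476866 + 350157\right) = \left(-364207\right) \left(-126709\right) = 46148304763$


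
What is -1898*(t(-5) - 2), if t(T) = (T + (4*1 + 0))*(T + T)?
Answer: -15184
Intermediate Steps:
t(T) = 2*T*(4 + T) (t(T) = (T + (4 + 0))*(2*T) = (T + 4)*(2*T) = (4 + T)*(2*T) = 2*T*(4 + T))
-1898*(t(-5) - 2) = -1898*(2*(-5)*(4 - 5) - 2) = -1898*(2*(-5)*(-1) - 2) = -1898*(10 - 2) = -1898*8 = -949*16 = -15184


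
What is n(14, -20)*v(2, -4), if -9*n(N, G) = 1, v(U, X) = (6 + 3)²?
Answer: -9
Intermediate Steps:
v(U, X) = 81 (v(U, X) = 9² = 81)
n(N, G) = -⅑ (n(N, G) = -⅑*1 = -⅑)
n(14, -20)*v(2, -4) = -⅑*81 = -9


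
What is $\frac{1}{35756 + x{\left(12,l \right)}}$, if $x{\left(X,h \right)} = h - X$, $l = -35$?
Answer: $\frac{1}{35709} \approx 2.8004 \cdot 10^{-5}$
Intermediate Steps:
$\frac{1}{35756 + x{\left(12,l \right)}} = \frac{1}{35756 - 47} = \frac{1}{35709}$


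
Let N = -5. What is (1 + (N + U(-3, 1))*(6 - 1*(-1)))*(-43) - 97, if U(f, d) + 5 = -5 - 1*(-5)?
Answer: 2870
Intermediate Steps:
U(f, d) = -5 (U(f, d) = -5 + (-5 - 1*(-5)) = -5 + (-5 + 5) = -5 + 0 = -5)
(1 + (N + U(-3, 1))*(6 - 1*(-1)))*(-43) - 97 = (1 + (-5 - 5)*(6 - 1*(-1)))*(-43) - 97 = (1 - 10*(6 + 1))*(-43) - 97 = (1 - 10*7)*(-43) - 97 = (1 - 70)*(-43) - 97 = -69*(-43) - 97 = 2967 - 97 = 2870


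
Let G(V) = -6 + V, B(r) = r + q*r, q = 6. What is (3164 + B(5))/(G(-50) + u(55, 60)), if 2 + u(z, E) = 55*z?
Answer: 3199/2967 ≈ 1.0782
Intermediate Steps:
B(r) = 7*r (B(r) = r + 6*r = 7*r)
u(z, E) = -2 + 55*z
(3164 + B(5))/(G(-50) + u(55, 60)) = (3164 + 7*5)/((-6 - 50) + (-2 + 55*55)) = (3164 + 35)/(-56 + (-2 + 3025)) = 3199/(-56 + 3023) = 3199/2967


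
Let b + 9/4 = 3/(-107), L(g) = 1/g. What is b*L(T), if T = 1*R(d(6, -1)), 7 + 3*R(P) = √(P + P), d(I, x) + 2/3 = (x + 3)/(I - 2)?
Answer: 61425/63344 + 2925*I*√3/63344 ≈ 0.9697 + 0.07998*I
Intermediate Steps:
d(I, x) = -⅔ + (3 + x)/(-2 + I) (d(I, x) = -⅔ + (x + 3)/(I - 2) = -⅔ + (3 + x)/(-2 + I))
R(P) = -7/3 + √2*√P/3 (R(P) = -7/3 + √(P + P)/3 = -7/3 + √(2*P)/3 = -7/3 + (√2*√P)/3 = -7/3 + √2*√P/3)
T = -7/3 + I*√3/9 (T = 1*(-7/3 + √2*√((13 - 2*6 + 3*(-1))/(3*(-2 + 6)))/3) = 1*(-7/3 + √2*√((⅓)*(13 - 12 - 3)/4)/3) = 1*(-7/3 + √2*√((⅓)*(¼)*(-2))/3) = 1*(-7/3 + √2*√(-⅙)/3) = 1*(-7/3 + √2*(I*√6/6)/3) = 1*(-7/3 + I*√3/9) = -7/3 + I*√3/9 ≈ -2.3333 + 0.19245*I)
b = -975/428 (b = -9/4 + 3/(-107) = -9/4 + 3*(-1/107) = -9/4 - 3/107 = -975/428 ≈ -2.2780)
b*L(T) = -975/(428*(-7/3 + I*√3/9))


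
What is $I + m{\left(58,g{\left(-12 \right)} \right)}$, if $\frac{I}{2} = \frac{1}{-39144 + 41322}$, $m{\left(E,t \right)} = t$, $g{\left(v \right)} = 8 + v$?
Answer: $- \frac{4355}{1089} \approx -3.9991$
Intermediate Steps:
$I = \frac{1}{1089}$ ($I = \frac{2}{-39144 + 41322} = \frac{2}{2178} = 2 \cdot \frac{1}{2178} = \frac{1}{1089} \approx 0.00091827$)
$I + m{\left(58,g{\left(-12 \right)} \right)} = \frac{1}{1089} + \left(8 - 12\right) = \frac{1}{1089} - 4 = - \frac{4355}{1089}$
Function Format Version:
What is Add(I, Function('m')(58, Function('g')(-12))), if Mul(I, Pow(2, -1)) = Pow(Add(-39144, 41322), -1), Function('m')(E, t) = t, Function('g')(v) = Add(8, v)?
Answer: Rational(-4355, 1089) ≈ -3.9991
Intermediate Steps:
I = Rational(1, 1089) (I = Mul(2, Pow(Add(-39144, 41322), -1)) = Mul(2, Pow(2178, -1)) = Mul(2, Rational(1, 2178)) = Rational(1, 1089) ≈ 0.00091827)
Add(I, Function('m')(58, Function('g')(-12))) = Add(Rational(1, 1089), Add(8, -12)) = Add(Rational(1, 1089), -4) = Rational(-4355, 1089)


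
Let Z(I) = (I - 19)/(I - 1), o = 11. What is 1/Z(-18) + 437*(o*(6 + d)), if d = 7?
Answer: 2312186/37 ≈ 62492.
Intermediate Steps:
Z(I) = (-19 + I)/(-1 + I)
1/Z(-18) + 437*(o*(6 + d)) = 1/((-19 - 18)/(-1 - 18)) + 437*(11*(6 + 7)) = 1/(-37/(-19)) + 437*(11*13) = 1/(-1/19*(-37)) + 437*143 = 1/(37/19) + 62491 = 19/37 + 62491 = 2312186/37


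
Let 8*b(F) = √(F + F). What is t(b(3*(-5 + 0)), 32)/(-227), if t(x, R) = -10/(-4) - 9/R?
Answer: -71/7264 ≈ -0.0097742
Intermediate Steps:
b(F) = √2*√F/8 (b(F) = √(F + F)/8 = √(2*F)/8 = (√2*√F)/8 = √2*√F/8)
t(x, R) = 5/2 - 9/R (t(x, R) = -10*(-¼) - 9/R = 5/2 - 9/R)
t(b(3*(-5 + 0)), 32)/(-227) = (5/2 - 9/32)/(-227) = (5/2 - 9*1/32)*(-1/227) = (5/2 - 9/32)*(-1/227) = (71/32)*(-1/227) = -71/7264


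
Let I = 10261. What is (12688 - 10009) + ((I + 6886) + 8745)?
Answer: 28571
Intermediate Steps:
(12688 - 10009) + ((I + 6886) + 8745) = (12688 - 10009) + ((10261 + 6886) + 8745) = 2679 + (17147 + 8745) = 2679 + 25892 = 28571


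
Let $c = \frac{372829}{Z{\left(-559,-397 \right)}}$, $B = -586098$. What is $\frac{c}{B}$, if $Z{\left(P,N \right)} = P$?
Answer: $\frac{372829}{327628782} \approx 0.001138$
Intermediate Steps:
$c = - \frac{372829}{559}$ ($c = \frac{372829}{-559} = 372829 \left(- \frac{1}{559}\right) = - \frac{372829}{559} \approx -666.96$)
$\frac{c}{B} = - \frac{372829}{559 \left(-586098\right)} = \left(- \frac{372829}{559}\right) \left(- \frac{1}{586098}\right) = \frac{372829}{327628782}$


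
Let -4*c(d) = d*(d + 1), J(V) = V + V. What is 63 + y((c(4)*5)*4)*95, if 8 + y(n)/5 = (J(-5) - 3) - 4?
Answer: -11812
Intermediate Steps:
J(V) = 2*V
c(d) = -d*(1 + d)/4 (c(d) = -d*(d + 1)/4 = -d*(1 + d)/4)
y(n) = -125 (y(n) = -40 + 5*((2*(-5) - 3) - 4) = -40 + 5*((-10 - 3) - 4) = -40 + 5*(-13 - 4) = -40 + 5*(-17) = -40 - 85 = -125)
63 + y((c(4)*5)*4)*95 = 63 - 125*95 = 63 - 11875 = -11812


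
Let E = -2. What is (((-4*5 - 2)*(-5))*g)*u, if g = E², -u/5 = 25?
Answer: -55000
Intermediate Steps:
u = -125 (u = -5*25 = -125)
g = 4 (g = (-2)² = 4)
(((-4*5 - 2)*(-5))*g)*u = (((-4*5 - 2)*(-5))*4)*(-125) = (((-20 - 2)*(-5))*4)*(-125) = (-22*(-5)*4)*(-125) = (110*4)*(-125) = 440*(-125) = -55000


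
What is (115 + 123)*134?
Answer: 31892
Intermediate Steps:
(115 + 123)*134 = 238*134 = 31892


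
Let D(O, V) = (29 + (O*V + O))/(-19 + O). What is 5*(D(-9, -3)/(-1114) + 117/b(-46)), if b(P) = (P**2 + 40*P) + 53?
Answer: 2617805/1466024 ≈ 1.7857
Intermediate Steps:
D(O, V) = (29 + O + O*V)/(-19 + O) (D(O, V) = (29 + (O + O*V))/(-19 + O) = (29 + O + O*V)/(-19 + O))
b(P) = 53 + P**2 + 40*P
5*(D(-9, -3)/(-1114) + 117/b(-46)) = 5*(((29 - 9 - 9*(-3))/(-19 - 9))/(-1114) + 117/(53 + (-46)**2 + 40*(-46))) = 5*(((29 - 9 + 27)/(-28))*(-1/1114) + 117/(53 + 2116 - 1840)) = 5*(-1/28*47*(-1/1114) + 117/329) = 5*(-47/28*(-1/1114) + 117*(1/329)) = 5*(47/31192 + 117/329) = 5*(523561/1466024) = 2617805/1466024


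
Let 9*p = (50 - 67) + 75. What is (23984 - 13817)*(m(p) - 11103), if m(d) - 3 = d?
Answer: -338364538/3 ≈ -1.1279e+8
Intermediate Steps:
p = 58/9 (p = ((50 - 67) + 75)/9 = (-17 + 75)/9 = (⅑)*58 = 58/9 ≈ 6.4444)
m(d) = 3 + d
(23984 - 13817)*(m(p) - 11103) = (23984 - 13817)*((3 + 58/9) - 11103) = 10167*(85/9 - 11103) = 10167*(-99842/9) = -338364538/3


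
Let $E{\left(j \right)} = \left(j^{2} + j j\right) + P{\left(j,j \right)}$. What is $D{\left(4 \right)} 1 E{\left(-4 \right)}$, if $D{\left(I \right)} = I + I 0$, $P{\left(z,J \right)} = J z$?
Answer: $192$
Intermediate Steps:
$D{\left(I \right)} = I$ ($D{\left(I \right)} = I + 0 = I$)
$E{\left(j \right)} = 3 j^{2}$ ($E{\left(j \right)} = \left(j^{2} + j j\right) + j j = \left(j^{2} + j^{2}\right) + j^{2} = 2 j^{2} + j^{2} = 3 j^{2}$)
$D{\left(4 \right)} 1 E{\left(-4 \right)} = 4 \cdot 1 \cdot 3 \left(-4\right)^{2} = 4 \cdot 3 \cdot 16 = 4 \cdot 48 = 192$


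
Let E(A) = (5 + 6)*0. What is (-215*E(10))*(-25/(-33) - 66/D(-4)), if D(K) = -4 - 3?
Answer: 0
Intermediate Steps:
D(K) = -7
E(A) = 0 (E(A) = 11*0 = 0)
(-215*E(10))*(-25/(-33) - 66/D(-4)) = (-215*0)*(-25/(-33) - 66/(-7)) = 0*(-25*(-1/33) - 66*(-⅐)) = 0*(25/33 + 66/7) = 0*(2353/231) = 0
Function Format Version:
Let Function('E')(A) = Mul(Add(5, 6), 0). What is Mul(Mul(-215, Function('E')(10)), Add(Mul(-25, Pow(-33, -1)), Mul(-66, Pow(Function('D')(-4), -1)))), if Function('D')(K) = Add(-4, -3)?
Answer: 0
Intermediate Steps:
Function('D')(K) = -7
Function('E')(A) = 0 (Function('E')(A) = Mul(11, 0) = 0)
Mul(Mul(-215, Function('E')(10)), Add(Mul(-25, Pow(-33, -1)), Mul(-66, Pow(Function('D')(-4), -1)))) = Mul(Mul(-215, 0), Add(Mul(-25, Pow(-33, -1)), Mul(-66, Pow(-7, -1)))) = Mul(0, Add(Mul(-25, Rational(-1, 33)), Mul(-66, Rational(-1, 7)))) = Mul(0, Add(Rational(25, 33), Rational(66, 7))) = Mul(0, Rational(2353, 231)) = 0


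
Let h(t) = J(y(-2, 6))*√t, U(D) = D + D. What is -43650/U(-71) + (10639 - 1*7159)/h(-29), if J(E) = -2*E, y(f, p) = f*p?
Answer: 21825/71 - 5*I*√29 ≈ 307.39 - 26.926*I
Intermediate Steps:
U(D) = 2*D
h(t) = 24*√t (h(t) = (-(-4)*6)*√t = (-2*(-12))*√t = 24*√t)
-43650/U(-71) + (10639 - 1*7159)/h(-29) = -43650/(2*(-71)) + (10639 - 1*7159)/((24*√(-29))) = -43650/(-142) + (10639 - 7159)/((24*(I*√29))) = -43650*(-1/142) + 3480/((24*I*√29)) = 21825/71 + 3480*(-I*√29/696) = 21825/71 - 5*I*√29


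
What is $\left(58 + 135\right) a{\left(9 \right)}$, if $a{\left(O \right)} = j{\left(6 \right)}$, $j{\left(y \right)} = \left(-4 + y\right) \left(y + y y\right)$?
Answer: $16212$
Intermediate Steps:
$j{\left(y \right)} = \left(-4 + y\right) \left(y + y^{2}\right)$
$a{\left(O \right)} = 84$ ($a{\left(O \right)} = 6 \left(-4 + 6^{2} - 18\right) = 6 \left(-4 + 36 - 18\right) = 6 \cdot 14 = 84$)
$\left(58 + 135\right) a{\left(9 \right)} = \left(58 + 135\right) 84 = 193 \cdot 84 = 16212$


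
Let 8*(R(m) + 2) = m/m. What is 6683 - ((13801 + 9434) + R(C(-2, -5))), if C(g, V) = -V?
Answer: -132401/8 ≈ -16550.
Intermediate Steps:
R(m) = -15/8 (R(m) = -2 + (m/m)/8 = -2 + (1/8)*1 = -2 + 1/8 = -15/8)
6683 - ((13801 + 9434) + R(C(-2, -5))) = 6683 - ((13801 + 9434) - 15/8) = 6683 - (23235 - 15/8) = 6683 - 1*185865/8 = 6683 - 185865/8 = -132401/8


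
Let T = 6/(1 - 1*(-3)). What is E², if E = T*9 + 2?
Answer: 961/4 ≈ 240.25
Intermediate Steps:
T = 3/2 (T = 6/(1 + 3) = 6/4 = 6*(¼) = 3/2 ≈ 1.5000)
E = 31/2 (E = (3/2)*9 + 2 = 27/2 + 2 = 31/2 ≈ 15.500)
E² = (31/2)² = 961/4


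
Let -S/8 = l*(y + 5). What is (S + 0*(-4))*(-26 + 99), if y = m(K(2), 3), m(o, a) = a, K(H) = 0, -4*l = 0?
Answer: 0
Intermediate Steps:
l = 0 (l = -¼*0 = 0)
y = 3
S = 0 (S = -0*(3 + 5) = -0*8 = -8*0 = 0)
(S + 0*(-4))*(-26 + 99) = (0 + 0*(-4))*(-26 + 99) = (0 + 0)*73 = 0*73 = 0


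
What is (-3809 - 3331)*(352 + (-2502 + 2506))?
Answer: -2541840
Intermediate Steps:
(-3809 - 3331)*(352 + (-2502 + 2506)) = -7140*(352 + 4) = -7140*356 = -2541840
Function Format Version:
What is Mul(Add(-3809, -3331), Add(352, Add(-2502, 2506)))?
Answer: -2541840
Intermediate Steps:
Mul(Add(-3809, -3331), Add(352, Add(-2502, 2506))) = Mul(-7140, Add(352, 4)) = Mul(-7140, 356) = -2541840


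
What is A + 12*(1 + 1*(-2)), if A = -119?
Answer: -131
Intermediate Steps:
A + 12*(1 + 1*(-2)) = -119 + 12*(1 + 1*(-2)) = -119 + 12*(1 - 2) = -119 + 12*(-1) = -119 - 12 = -131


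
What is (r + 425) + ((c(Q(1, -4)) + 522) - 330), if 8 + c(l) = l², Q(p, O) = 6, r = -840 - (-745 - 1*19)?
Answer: 569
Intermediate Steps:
r = -76 (r = -840 - (-745 - 19) = -840 - 1*(-764) = -840 + 764 = -76)
c(l) = -8 + l²
(r + 425) + ((c(Q(1, -4)) + 522) - 330) = (-76 + 425) + (((-8 + 6²) + 522) - 330) = 349 + (((-8 + 36) + 522) - 330) = 349 + ((28 + 522) - 330) = 349 + (550 - 330) = 349 + 220 = 569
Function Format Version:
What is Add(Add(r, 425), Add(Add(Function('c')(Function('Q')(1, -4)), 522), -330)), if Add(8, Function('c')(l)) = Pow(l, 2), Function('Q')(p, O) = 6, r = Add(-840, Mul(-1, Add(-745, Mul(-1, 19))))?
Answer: 569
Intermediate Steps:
r = -76 (r = Add(-840, Mul(-1, Add(-745, -19))) = Add(-840, Mul(-1, -764)) = Add(-840, 764) = -76)
Function('c')(l) = Add(-8, Pow(l, 2))
Add(Add(r, 425), Add(Add(Function('c')(Function('Q')(1, -4)), 522), -330)) = Add(Add(-76, 425), Add(Add(Add(-8, Pow(6, 2)), 522), -330)) = Add(349, Add(Add(Add(-8, 36), 522), -330)) = Add(349, Add(Add(28, 522), -330)) = Add(349, Add(550, -330)) = Add(349, 220) = 569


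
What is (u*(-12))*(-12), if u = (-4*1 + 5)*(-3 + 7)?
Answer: 576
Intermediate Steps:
u = 4 (u = (-4 + 5)*4 = 1*4 = 4)
(u*(-12))*(-12) = (4*(-12))*(-12) = -48*(-12) = 576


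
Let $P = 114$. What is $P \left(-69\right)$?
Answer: $-7866$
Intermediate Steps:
$P \left(-69\right) = 114 \left(-69\right) = -7866$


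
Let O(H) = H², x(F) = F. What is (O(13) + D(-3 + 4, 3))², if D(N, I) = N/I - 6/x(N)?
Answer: 240100/9 ≈ 26678.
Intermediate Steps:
D(N, I) = -6/N + N/I (D(N, I) = N/I - 6/N = -6/N + N/I)
(O(13) + D(-3 + 4, 3))² = (13² + (-6/(-3 + 4) + (-3 + 4)/3))² = (169 + (-6/1 + 1*(⅓)))² = (169 + (-6*1 + ⅓))² = (169 + (-6 + ⅓))² = (169 - 17/3)² = (490/3)² = 240100/9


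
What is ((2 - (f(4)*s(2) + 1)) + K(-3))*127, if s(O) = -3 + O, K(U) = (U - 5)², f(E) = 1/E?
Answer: 33147/4 ≈ 8286.8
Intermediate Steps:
K(U) = (-5 + U)²
((2 - (f(4)*s(2) + 1)) + K(-3))*127 = ((2 - ((-3 + 2)/4 + 1)) + (-5 - 3)²)*127 = ((2 - ((¼)*(-1) + 1)) + (-8)²)*127 = ((2 - (-¼ + 1)) + 64)*127 = ((2 - 1*¾) + 64)*127 = ((2 - ¾) + 64)*127 = (5/4 + 64)*127 = (261/4)*127 = 33147/4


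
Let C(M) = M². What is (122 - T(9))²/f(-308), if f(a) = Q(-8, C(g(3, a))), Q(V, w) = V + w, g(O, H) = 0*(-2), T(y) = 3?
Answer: -14161/8 ≈ -1770.1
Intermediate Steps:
g(O, H) = 0
f(a) = -8 (f(a) = -8 + 0² = -8 + 0 = -8)
(122 - T(9))²/f(-308) = (122 - 1*3)²/(-8) = (122 - 3)²*(-⅛) = 119²*(-⅛) = 14161*(-⅛) = -14161/8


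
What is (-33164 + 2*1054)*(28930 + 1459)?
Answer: -943760784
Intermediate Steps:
(-33164 + 2*1054)*(28930 + 1459) = (-33164 + 2108)*30389 = -31056*30389 = -943760784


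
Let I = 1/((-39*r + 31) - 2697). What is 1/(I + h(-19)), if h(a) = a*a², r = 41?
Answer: -4265/29253636 ≈ -0.00014579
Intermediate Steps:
h(a) = a³
I = -1/4265 (I = 1/((-39*41 + 31) - 2697) = 1/((-1599 + 31) - 2697) = 1/(-1568 - 2697) = 1/(-4265) = -1/4265 ≈ -0.00023447)
1/(I + h(-19)) = 1/(-1/4265 + (-19)³) = 1/(-1/4265 - 6859) = 1/(-29253636/4265) = -4265/29253636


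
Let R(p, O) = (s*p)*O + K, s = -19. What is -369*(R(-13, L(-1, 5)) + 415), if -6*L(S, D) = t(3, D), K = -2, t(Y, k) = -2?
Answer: -182778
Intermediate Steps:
L(S, D) = ⅓ (L(S, D) = -⅙*(-2) = ⅓)
R(p, O) = -2 - 19*O*p (R(p, O) = (-19*p)*O - 2 = -19*O*p - 2 = -2 - 19*O*p)
-369*(R(-13, L(-1, 5)) + 415) = -369*((-2 - 19*⅓*(-13)) + 415) = -369*((-2 + 247/3) + 415) = -369*(241/3 + 415) = -369*1486/3 = -182778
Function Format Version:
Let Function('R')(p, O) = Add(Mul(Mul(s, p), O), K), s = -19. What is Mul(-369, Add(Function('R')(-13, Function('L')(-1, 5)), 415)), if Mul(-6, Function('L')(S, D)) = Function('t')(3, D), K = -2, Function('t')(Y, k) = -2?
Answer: -182778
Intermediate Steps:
Function('L')(S, D) = Rational(1, 3) (Function('L')(S, D) = Mul(Rational(-1, 6), -2) = Rational(1, 3))
Function('R')(p, O) = Add(-2, Mul(-19, O, p)) (Function('R')(p, O) = Add(Mul(Mul(-19, p), O), -2) = Add(Mul(-19, O, p), -2) = Add(-2, Mul(-19, O, p)))
Mul(-369, Add(Function('R')(-13, Function('L')(-1, 5)), 415)) = Mul(-369, Add(Add(-2, Mul(-19, Rational(1, 3), -13)), 415)) = Mul(-369, Add(Add(-2, Rational(247, 3)), 415)) = Mul(-369, Add(Rational(241, 3), 415)) = Mul(-369, Rational(1486, 3)) = -182778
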